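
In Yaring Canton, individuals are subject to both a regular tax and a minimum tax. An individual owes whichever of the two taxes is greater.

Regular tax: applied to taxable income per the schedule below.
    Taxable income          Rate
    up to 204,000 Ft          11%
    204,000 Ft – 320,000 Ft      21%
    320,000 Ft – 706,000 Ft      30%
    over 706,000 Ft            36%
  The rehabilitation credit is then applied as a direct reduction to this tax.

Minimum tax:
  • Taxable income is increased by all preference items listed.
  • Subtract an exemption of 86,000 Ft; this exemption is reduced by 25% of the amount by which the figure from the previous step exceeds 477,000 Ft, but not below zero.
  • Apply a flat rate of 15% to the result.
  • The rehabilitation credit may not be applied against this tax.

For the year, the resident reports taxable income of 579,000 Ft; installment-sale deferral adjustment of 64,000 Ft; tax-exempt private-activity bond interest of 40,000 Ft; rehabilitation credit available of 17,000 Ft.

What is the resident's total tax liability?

Regular tax:
  204,000 Ft × 11% = 22,440 Ft
  116,000 Ft × 21% = 24,360 Ft
  259,000 Ft × 30% = 77,700 Ft
  → 124,500 Ft
  Less rehabilitation credit 17,000 Ft → 107,500 Ft

Minimum tax:
  Adjusted income: 579,000 Ft + 64,000 Ft + 40,000 Ft = 683,000 Ft
  Exemption: 86,000 Ft − 25% × (683,000 Ft − 477,000 Ft) = 86,000 Ft − 51,500 Ft = 34,500 Ft
  Base: 683,000 Ft − 34,500 Ft = 648,500 Ft
  648,500 Ft × 15% = 97,275 Ft

107,500 Ft > 97,275 Ft, so the regular tax governs.

107,500 Ft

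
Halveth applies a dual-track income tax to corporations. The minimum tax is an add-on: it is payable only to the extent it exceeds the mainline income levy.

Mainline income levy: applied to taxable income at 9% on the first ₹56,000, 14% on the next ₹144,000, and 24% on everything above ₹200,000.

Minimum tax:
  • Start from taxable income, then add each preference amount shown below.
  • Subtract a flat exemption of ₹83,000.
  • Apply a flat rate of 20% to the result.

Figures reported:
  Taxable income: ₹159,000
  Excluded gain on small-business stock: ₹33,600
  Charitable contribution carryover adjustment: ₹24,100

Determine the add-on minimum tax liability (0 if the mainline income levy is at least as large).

Mainline income levy:
  ₹56,000 × 9% = ₹5,040
  ₹103,000 × 14% = ₹14,420
  → ₹19,460

Minimum tax:
  Adjusted income: ₹159,000 + ₹33,600 + ₹24,100 = ₹216,700
  Less exemption ₹83,000 → base ₹133,700
  ₹133,700 × 20% = ₹26,740

Excess of minimum tax over mainline income levy: ₹26,740 − ₹19,460 = ₹7,280.

₹7,280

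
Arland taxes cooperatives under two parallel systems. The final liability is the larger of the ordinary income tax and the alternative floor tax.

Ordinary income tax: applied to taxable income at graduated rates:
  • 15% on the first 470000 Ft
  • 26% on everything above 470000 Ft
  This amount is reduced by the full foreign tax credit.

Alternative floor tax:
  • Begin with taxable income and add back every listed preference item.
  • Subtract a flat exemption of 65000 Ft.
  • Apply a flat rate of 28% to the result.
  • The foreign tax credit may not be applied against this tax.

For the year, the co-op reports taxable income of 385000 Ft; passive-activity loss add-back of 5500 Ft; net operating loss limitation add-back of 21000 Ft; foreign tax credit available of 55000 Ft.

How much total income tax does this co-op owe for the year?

Alternative floor tax:
  Adjusted income: 385000 Ft + 5500 Ft + 21000 Ft = 411500 Ft
  Less exemption 65000 Ft → base 346500 Ft
  346500 Ft × 28% = 97020 Ft

Ordinary income tax:
  385000 Ft × 15% = 57750 Ft
  Less foreign tax credit 55000 Ft → 2750 Ft

97020 Ft > 2750 Ft, so the alternative floor tax is the binding amount.

97020 Ft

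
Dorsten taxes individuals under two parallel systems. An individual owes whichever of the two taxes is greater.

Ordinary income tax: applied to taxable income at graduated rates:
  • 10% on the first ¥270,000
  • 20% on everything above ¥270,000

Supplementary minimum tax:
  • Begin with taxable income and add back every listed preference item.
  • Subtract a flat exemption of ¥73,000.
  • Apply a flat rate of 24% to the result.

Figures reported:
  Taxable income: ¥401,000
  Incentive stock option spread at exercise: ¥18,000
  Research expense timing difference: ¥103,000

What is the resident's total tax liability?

¥107,760

Ordinary income tax:
  ¥270,000 × 10% = ¥27,000
  ¥131,000 × 20% = ¥26,200
  → ¥53,200

Supplementary minimum tax:
  Adjusted income: ¥401,000 + ¥18,000 + ¥103,000 = ¥522,000
  Less exemption ¥73,000 → base ¥449,000
  ¥449,000 × 24% = ¥107,760

¥107,760 > ¥53,200, so the supplementary minimum tax is the binding amount.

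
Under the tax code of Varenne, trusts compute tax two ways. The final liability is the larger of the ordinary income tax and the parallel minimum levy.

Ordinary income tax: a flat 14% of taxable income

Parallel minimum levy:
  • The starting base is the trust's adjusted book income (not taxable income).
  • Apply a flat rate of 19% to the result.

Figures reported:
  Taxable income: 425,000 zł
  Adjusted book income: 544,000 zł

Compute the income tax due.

103,360 zł

Parallel minimum levy:
  Base (adjusted book income): 544,000 zł
  544,000 zł × 19% = 103,360 zł

Ordinary income tax:
  425,000 zł × 14% = 59,500 zł

103,360 zł > 59,500 zł, so the parallel minimum levy is the binding amount.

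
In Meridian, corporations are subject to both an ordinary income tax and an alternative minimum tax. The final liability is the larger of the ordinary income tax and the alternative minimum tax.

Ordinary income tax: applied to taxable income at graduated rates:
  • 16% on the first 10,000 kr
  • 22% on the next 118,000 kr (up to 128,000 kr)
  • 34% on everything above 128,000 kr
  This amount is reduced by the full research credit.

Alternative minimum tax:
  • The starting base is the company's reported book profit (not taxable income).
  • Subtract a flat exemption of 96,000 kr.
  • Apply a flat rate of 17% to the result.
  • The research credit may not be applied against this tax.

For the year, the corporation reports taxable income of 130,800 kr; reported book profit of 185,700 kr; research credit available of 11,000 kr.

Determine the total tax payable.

Alternative minimum tax:
  Base (reported book profit): 185,700 kr
  Less exemption 96,000 kr → base 89,700 kr
  89,700 kr × 17% = 15,249 kr

Ordinary income tax:
  10,000 kr × 16% = 1,600 kr
  118,000 kr × 22% = 25,960 kr
  2,800 kr × 34% = 952 kr
  → 28,512 kr
  Less research credit 11,000 kr → 17,512 kr

17,512 kr > 15,249 kr, so the ordinary income tax governs.

17,512 kr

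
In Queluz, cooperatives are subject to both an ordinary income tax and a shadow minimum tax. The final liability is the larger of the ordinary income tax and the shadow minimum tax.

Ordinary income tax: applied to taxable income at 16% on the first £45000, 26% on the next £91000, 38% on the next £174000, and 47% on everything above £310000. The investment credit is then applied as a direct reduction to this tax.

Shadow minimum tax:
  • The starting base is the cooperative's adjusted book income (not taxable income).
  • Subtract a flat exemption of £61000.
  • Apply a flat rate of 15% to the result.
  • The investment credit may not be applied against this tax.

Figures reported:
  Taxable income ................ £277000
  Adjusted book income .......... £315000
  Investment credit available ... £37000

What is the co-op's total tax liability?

£47440

Shadow minimum tax:
  Base (adjusted book income): £315000
  Less exemption £61000 → base £254000
  £254000 × 15% = £38100

Ordinary income tax:
  £45000 × 16% = £7200
  £91000 × 26% = £23660
  £141000 × 38% = £53580
  → £84440
  Less investment credit £37000 → £47440

£47440 > £38100, so the ordinary income tax governs.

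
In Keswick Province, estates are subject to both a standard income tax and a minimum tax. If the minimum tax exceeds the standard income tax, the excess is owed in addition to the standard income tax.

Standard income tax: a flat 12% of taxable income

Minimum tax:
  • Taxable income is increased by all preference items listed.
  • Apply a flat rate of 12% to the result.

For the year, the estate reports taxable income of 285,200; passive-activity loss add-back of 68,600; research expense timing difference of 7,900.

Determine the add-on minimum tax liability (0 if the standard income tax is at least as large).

Standard income tax:
  285,200 × 12% = 34,224

Minimum tax:
  Adjusted income: 285,200 + 68,600 + 7,900 = 361,700
  361,700 × 12% = 43,404

Excess of minimum tax over standard income tax: 43,404 − 34,224 = 9,180.

9,180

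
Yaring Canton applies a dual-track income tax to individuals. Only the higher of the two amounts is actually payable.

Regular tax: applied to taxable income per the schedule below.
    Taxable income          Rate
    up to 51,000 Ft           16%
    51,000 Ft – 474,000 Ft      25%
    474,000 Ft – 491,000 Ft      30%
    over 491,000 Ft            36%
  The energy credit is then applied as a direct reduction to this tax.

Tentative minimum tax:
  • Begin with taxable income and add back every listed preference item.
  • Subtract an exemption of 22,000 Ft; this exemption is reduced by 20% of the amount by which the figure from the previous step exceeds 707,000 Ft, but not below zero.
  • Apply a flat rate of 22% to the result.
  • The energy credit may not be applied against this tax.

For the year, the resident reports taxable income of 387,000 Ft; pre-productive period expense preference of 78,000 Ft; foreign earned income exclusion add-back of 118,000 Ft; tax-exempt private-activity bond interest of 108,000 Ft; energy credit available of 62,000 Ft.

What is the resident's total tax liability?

147,180 Ft

Regular tax:
  51,000 Ft × 16% = 8,160 Ft
  336,000 Ft × 25% = 84,000 Ft
  → 92,160 Ft
  Less energy credit 62,000 Ft → 30,160 Ft

Tentative minimum tax:
  Adjusted income: 387,000 Ft + 78,000 Ft + 118,000 Ft + 108,000 Ft = 691,000 Ft
  Exemption: 691,000 Ft ≤ 707,000 Ft, so full 22,000 Ft applies
  Base: 691,000 Ft − 22,000 Ft = 669,000 Ft
  669,000 Ft × 22% = 147,180 Ft

147,180 Ft > 30,160 Ft, so the tentative minimum tax is the binding amount.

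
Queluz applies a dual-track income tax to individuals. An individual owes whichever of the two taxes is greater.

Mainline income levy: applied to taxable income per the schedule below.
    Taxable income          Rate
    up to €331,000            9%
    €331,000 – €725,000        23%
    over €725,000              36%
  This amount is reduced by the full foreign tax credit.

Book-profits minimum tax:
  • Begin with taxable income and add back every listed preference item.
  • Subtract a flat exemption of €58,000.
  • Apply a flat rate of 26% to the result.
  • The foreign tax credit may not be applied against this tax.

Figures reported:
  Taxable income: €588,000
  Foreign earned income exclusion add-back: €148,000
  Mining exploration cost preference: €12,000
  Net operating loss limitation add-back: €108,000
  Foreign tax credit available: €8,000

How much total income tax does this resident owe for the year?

Mainline income levy:
  €331,000 × 9% = €29,790
  €257,000 × 23% = €59,110
  → €88,900
  Less foreign tax credit €8,000 → €80,900

Book-profits minimum tax:
  Adjusted income: €588,000 + €148,000 + €12,000 + €108,000 = €856,000
  Less exemption €58,000 → base €798,000
  €798,000 × 26% = €207,480

€207,480 > €80,900, so the book-profits minimum tax is the binding amount.

€207,480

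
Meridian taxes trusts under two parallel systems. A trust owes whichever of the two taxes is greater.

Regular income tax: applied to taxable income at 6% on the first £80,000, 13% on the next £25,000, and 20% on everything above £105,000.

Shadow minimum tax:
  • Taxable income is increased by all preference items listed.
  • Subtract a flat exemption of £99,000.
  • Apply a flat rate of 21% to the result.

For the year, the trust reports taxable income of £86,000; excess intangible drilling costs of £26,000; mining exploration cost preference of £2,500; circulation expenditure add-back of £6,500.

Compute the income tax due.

£5,580

Shadow minimum tax:
  Adjusted income: £86,000 + £26,000 + £2,500 + £6,500 = £121,000
  Less exemption £99,000 → base £22,000
  £22,000 × 21% = £4,620

Regular income tax:
  £80,000 × 6% = £4,800
  £6,000 × 13% = £780
  → £5,580

£5,580 > £4,620, so the regular income tax governs.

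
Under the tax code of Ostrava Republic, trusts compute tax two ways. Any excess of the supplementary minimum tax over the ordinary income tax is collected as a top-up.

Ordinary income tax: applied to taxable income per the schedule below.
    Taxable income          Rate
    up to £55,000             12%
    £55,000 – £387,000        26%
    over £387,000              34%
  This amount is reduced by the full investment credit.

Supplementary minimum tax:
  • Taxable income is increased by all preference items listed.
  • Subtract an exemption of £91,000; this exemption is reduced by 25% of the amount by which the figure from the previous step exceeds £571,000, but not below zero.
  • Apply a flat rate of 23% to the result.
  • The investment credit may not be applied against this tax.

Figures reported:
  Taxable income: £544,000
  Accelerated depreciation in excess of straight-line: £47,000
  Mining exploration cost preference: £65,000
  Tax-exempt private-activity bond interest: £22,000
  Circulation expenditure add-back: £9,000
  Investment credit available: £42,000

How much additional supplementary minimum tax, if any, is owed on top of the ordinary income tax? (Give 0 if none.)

Supplementary minimum tax:
  Adjusted income: £544,000 + £47,000 + £65,000 + £22,000 + £9,000 = £687,000
  Exemption: £91,000 − 25% × (£687,000 − £571,000) = £91,000 − £29,000 = £62,000
  Base: £687,000 − £62,000 = £625,000
  £625,000 × 23% = £143,750

Ordinary income tax:
  £55,000 × 12% = £6,600
  £332,000 × 26% = £86,320
  £157,000 × 34% = £53,380
  → £146,300
  Less investment credit £42,000 → £104,300

Excess of supplementary minimum tax over ordinary income tax: £143,750 − £104,300 = £39,450.

£39,450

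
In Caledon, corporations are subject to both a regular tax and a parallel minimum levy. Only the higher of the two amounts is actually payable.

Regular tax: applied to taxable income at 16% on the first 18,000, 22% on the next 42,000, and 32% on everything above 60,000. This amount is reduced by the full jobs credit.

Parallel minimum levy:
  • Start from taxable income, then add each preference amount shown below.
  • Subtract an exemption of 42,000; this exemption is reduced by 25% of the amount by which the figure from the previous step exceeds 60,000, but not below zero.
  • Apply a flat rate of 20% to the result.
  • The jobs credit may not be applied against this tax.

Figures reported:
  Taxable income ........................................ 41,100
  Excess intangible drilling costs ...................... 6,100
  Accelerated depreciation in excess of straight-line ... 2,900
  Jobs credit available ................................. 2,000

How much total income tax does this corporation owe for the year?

5,962

Parallel minimum levy:
  Adjusted income: 41,100 + 6,100 + 2,900 = 50,100
  Exemption: 50,100 ≤ 60,000, so full 42,000 applies
  Base: 50,100 − 42,000 = 8,100
  8,100 × 20% = 1,620

Regular tax:
  18,000 × 16% = 2,880
  23,100 × 22% = 5,082
  → 7,962
  Less jobs credit 2,000 → 5,962

5,962 > 1,620, so the regular tax governs.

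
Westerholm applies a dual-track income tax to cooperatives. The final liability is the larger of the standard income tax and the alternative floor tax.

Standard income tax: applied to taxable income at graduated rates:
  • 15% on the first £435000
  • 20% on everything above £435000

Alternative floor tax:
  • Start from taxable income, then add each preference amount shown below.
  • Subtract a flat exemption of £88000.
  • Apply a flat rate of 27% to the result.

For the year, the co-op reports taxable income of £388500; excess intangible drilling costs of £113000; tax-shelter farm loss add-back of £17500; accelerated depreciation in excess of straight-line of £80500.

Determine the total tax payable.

Standard income tax:
  £388500 × 15% = £58275

Alternative floor tax:
  Adjusted income: £388500 + £113000 + £17500 + £80500 = £599500
  Less exemption £88000 → base £511500
  £511500 × 27% = £138105

£138105 > £58275, so the alternative floor tax is the binding amount.

£138105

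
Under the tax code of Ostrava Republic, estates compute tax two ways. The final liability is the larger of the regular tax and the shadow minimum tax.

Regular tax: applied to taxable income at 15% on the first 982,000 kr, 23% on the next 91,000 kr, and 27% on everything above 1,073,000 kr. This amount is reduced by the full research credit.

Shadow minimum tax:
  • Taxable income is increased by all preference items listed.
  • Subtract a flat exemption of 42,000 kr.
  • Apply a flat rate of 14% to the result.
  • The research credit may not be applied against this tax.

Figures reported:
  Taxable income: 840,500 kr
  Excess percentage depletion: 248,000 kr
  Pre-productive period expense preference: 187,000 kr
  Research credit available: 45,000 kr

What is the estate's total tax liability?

Regular tax:
  840,500 kr × 15% = 126,075 kr
  Less research credit 45,000 kr → 81,075 kr

Shadow minimum tax:
  Adjusted income: 840,500 kr + 248,000 kr + 187,000 kr = 1,275,500 kr
  Less exemption 42,000 kr → base 1,233,500 kr
  1,233,500 kr × 14% = 172,690 kr

172,690 kr > 81,075 kr, so the shadow minimum tax is the binding amount.

172,690 kr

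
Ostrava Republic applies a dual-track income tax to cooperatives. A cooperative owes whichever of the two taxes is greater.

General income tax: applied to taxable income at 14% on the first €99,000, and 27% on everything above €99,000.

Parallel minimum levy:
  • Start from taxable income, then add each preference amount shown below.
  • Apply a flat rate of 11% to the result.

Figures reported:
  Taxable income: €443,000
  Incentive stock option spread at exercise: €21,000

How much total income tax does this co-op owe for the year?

€106,740

Parallel minimum levy:
  Adjusted income: €443,000 + €21,000 = €464,000
  €464,000 × 11% = €51,040

General income tax:
  €99,000 × 14% = €13,860
  €344,000 × 27% = €92,880
  → €106,740

€106,740 > €51,040, so the general income tax governs.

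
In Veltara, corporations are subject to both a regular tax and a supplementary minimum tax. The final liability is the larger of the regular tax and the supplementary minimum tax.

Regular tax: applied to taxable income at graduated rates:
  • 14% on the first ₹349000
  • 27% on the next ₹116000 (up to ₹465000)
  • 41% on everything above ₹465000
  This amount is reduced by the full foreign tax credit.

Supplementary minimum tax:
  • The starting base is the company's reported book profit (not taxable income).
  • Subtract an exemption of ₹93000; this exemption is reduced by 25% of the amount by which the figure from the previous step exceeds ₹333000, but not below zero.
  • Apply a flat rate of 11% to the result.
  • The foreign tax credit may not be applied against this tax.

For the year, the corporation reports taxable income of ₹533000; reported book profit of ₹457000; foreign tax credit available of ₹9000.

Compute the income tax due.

Regular tax:
  ₹349000 × 14% = ₹48860
  ₹116000 × 27% = ₹31320
  ₹68000 × 41% = ₹27880
  → ₹108060
  Less foreign tax credit ₹9000 → ₹99060

Supplementary minimum tax:
  Base (reported book profit): ₹457000
  Exemption: ₹93000 − 25% × (₹457000 − ₹333000) = ₹93000 − ₹31000 = ₹62000
  Base: ₹457000 − ₹62000 = ₹395000
  ₹395000 × 11% = ₹43450

₹99060 > ₹43450, so the regular tax governs.

₹99060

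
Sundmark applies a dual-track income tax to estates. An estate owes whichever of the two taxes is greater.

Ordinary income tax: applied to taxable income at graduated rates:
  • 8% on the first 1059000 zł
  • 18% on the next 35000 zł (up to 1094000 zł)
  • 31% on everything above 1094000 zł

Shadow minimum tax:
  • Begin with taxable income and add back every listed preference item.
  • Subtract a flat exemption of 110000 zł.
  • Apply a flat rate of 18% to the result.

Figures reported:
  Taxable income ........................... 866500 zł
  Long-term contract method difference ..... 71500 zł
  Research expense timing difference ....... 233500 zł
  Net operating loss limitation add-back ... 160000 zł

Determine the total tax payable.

Shadow minimum tax:
  Adjusted income: 866500 zł + 71500 zł + 233500 zł + 160000 zł = 1331500 zł
  Less exemption 110000 zł → base 1221500 zł
  1221500 zł × 18% = 219870 zł

Ordinary income tax:
  866500 zł × 8% = 69320 zł

219870 zł > 69320 zł, so the shadow minimum tax is the binding amount.

219870 zł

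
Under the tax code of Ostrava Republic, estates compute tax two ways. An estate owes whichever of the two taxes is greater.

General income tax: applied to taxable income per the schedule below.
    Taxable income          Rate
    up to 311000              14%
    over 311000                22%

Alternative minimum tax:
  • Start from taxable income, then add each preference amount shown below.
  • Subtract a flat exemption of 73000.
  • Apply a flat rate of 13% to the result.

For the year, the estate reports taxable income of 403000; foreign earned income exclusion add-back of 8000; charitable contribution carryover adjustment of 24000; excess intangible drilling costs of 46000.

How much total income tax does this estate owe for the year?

63780

General income tax:
  311000 × 14% = 43540
  92000 × 22% = 20240
  → 63780

Alternative minimum tax:
  Adjusted income: 403000 + 8000 + 24000 + 46000 = 481000
  Less exemption 73000 → base 408000
  408000 × 13% = 53040

63780 > 53040, so the general income tax governs.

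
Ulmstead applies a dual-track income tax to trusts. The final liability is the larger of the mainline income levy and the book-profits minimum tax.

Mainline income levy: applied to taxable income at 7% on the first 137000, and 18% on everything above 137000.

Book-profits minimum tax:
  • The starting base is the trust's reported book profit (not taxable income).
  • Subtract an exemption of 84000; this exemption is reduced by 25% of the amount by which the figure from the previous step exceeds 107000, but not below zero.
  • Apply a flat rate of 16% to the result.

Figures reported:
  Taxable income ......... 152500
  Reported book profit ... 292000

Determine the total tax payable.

40680

Mainline income levy:
  137000 × 7% = 9590
  15500 × 18% = 2790
  → 12380

Book-profits minimum tax:
  Base (reported book profit): 292000
  Exemption: 84000 − 25% × (292000 − 107000) = 84000 − 46250 = 37750
  Base: 292000 − 37750 = 254250
  254250 × 16% = 40680

40680 > 12380, so the book-profits minimum tax is the binding amount.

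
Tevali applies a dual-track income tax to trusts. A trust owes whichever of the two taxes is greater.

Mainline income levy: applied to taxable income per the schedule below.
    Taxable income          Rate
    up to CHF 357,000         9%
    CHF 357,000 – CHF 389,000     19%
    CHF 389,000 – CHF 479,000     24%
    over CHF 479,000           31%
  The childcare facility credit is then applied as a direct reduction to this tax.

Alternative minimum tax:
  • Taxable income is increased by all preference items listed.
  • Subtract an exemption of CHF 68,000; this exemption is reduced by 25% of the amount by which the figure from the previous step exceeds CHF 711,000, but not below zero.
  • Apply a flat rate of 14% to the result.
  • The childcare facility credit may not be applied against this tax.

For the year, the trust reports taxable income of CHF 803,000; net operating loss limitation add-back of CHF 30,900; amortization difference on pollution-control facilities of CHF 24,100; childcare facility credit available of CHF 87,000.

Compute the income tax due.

Alternative minimum tax:
  Adjusted income: CHF 803,000 + CHF 30,900 + CHF 24,100 = CHF 858,000
  Exemption: CHF 68,000 − 25% × (CHF 858,000 − CHF 711,000) = CHF 68,000 − CHF 36,750 = CHF 31,250
  Base: CHF 858,000 − CHF 31,250 = CHF 826,750
  CHF 826,750 × 14% = CHF 115,745

Mainline income levy:
  CHF 357,000 × 9% = CHF 32,130
  CHF 32,000 × 19% = CHF 6,080
  CHF 90,000 × 24% = CHF 21,600
  CHF 324,000 × 31% = CHF 100,440
  → CHF 160,250
  Less childcare facility credit CHF 87,000 → CHF 73,250

CHF 115,745 > CHF 73,250, so the alternative minimum tax is the binding amount.

CHF 115,745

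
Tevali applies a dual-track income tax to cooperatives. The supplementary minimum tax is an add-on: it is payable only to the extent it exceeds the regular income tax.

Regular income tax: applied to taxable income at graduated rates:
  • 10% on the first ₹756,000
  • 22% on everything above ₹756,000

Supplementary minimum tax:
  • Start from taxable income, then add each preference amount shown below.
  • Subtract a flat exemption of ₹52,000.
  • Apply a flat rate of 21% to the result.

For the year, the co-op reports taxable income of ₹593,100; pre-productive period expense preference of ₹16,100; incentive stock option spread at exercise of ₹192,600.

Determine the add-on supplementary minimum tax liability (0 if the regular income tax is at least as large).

Supplementary minimum tax:
  Adjusted income: ₹593,100 + ₹16,100 + ₹192,600 = ₹801,800
  Less exemption ₹52,000 → base ₹749,800
  ₹749,800 × 21% = ₹157,458

Regular income tax:
  ₹593,100 × 10% = ₹59,310

Excess of supplementary minimum tax over regular income tax: ₹157,458 − ₹59,310 = ₹98,148.

₹98,148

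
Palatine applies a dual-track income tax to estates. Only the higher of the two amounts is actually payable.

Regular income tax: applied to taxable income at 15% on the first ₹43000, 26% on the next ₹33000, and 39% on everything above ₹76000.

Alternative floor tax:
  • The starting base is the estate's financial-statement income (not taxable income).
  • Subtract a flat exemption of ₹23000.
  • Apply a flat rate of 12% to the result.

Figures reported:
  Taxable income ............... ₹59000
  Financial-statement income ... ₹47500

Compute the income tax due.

Alternative floor tax:
  Base (financial-statement income): ₹47500
  Less exemption ₹23000 → base ₹24500
  ₹24500 × 12% = ₹2940

Regular income tax:
  ₹43000 × 15% = ₹6450
  ₹16000 × 26% = ₹4160
  → ₹10610

₹10610 > ₹2940, so the regular income tax governs.

₹10610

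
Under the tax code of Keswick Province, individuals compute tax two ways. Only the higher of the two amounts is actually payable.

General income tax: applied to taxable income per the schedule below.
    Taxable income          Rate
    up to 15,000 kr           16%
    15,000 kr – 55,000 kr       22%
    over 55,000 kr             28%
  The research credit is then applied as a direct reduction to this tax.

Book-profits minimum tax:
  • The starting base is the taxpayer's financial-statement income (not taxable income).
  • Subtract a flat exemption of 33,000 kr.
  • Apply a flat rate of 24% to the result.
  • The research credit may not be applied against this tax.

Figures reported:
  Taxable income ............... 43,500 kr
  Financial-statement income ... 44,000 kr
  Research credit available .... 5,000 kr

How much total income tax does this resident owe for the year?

Book-profits minimum tax:
  Base (financial-statement income): 44,000 kr
  Less exemption 33,000 kr → base 11,000 kr
  11,000 kr × 24% = 2,640 kr

General income tax:
  15,000 kr × 16% = 2,400 kr
  28,500 kr × 22% = 6,270 kr
  → 8,670 kr
  Less research credit 5,000 kr → 3,670 kr

3,670 kr > 2,640 kr, so the general income tax governs.

3,670 kr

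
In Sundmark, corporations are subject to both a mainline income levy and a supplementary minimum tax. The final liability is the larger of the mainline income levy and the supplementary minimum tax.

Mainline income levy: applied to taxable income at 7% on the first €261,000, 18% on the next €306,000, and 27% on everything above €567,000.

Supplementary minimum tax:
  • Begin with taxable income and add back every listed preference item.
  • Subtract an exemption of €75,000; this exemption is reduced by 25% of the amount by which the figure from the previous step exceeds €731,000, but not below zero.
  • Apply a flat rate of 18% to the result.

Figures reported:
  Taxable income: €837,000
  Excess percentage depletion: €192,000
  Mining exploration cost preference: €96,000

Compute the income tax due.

€202,500

Mainline income levy:
  €261,000 × 7% = €18,270
  €306,000 × 18% = €55,080
  €270,000 × 27% = €72,900
  → €146,250

Supplementary minimum tax:
  Adjusted income: €837,000 + €192,000 + €96,000 = €1,125,000
  Exemption: 25% × (€1,125,000 − €731,000) = €98,500 ≥ €75,000, so the exemption is fully phased out
  Base: €1,125,000 − €0 = €1,125,000
  €1,125,000 × 18% = €202,500

€202,500 > €146,250, so the supplementary minimum tax is the binding amount.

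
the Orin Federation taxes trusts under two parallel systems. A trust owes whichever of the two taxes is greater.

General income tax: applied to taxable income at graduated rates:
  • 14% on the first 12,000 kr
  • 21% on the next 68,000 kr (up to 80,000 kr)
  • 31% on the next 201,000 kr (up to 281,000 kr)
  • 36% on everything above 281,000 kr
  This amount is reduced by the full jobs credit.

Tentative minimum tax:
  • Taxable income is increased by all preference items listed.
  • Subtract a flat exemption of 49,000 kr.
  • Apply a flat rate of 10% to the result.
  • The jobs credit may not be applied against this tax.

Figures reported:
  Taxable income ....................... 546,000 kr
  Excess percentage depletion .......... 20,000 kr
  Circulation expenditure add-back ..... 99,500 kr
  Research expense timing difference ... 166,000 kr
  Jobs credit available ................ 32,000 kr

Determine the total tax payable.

141,670 kr

Tentative minimum tax:
  Adjusted income: 546,000 kr + 20,000 kr + 99,500 kr + 166,000 kr = 831,500 kr
  Less exemption 49,000 kr → base 782,500 kr
  782,500 kr × 10% = 78,250 kr

General income tax:
  12,000 kr × 14% = 1,680 kr
  68,000 kr × 21% = 14,280 kr
  201,000 kr × 31% = 62,310 kr
  265,000 kr × 36% = 95,400 kr
  → 173,670 kr
  Less jobs credit 32,000 kr → 141,670 kr

141,670 kr > 78,250 kr, so the general income tax governs.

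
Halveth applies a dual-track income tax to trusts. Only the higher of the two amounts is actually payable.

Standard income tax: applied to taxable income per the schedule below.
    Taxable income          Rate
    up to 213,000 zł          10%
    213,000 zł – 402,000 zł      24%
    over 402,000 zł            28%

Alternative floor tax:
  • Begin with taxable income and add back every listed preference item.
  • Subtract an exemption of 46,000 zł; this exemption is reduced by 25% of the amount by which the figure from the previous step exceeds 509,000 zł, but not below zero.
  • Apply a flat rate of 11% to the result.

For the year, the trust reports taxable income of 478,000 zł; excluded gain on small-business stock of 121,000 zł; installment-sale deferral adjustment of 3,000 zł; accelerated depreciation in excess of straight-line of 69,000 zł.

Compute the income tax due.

Alternative floor tax:
  Adjusted income: 478,000 zł + 121,000 zł + 3,000 zł + 69,000 zł = 671,000 zł
  Exemption: 46,000 zł − 25% × (671,000 zł − 509,000 zł) = 46,000 zł − 40,500 zł = 5,500 zł
  Base: 671,000 zł − 5,500 zł = 665,500 zł
  665,500 zł × 11% = 73,205 zł

Standard income tax:
  213,000 zł × 10% = 21,300 zł
  189,000 zł × 24% = 45,360 zł
  76,000 zł × 28% = 21,280 zł
  → 87,940 zł

87,940 zł > 73,205 zł, so the standard income tax governs.

87,940 zł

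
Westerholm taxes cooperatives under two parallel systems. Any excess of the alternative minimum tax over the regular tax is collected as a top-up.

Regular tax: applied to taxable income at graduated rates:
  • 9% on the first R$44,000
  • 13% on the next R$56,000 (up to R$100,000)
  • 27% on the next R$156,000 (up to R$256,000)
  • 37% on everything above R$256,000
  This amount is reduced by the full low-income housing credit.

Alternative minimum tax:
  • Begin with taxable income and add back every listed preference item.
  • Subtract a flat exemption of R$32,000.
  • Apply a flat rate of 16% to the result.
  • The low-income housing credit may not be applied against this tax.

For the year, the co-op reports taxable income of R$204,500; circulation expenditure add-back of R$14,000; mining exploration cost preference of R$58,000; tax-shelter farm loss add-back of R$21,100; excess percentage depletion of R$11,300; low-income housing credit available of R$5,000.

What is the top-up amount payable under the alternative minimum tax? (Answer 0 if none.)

R$9,849

Alternative minimum tax:
  Adjusted income: R$204,500 + R$14,000 + R$58,000 + R$21,100 + R$11,300 = R$308,900
  Less exemption R$32,000 → base R$276,900
  R$276,900 × 16% = R$44,304

Regular tax:
  R$44,000 × 9% = R$3,960
  R$56,000 × 13% = R$7,280
  R$104,500 × 27% = R$28,215
  → R$39,455
  Less low-income housing credit R$5,000 → R$34,455

Excess of alternative minimum tax over regular tax: R$44,304 − R$34,455 = R$9,849.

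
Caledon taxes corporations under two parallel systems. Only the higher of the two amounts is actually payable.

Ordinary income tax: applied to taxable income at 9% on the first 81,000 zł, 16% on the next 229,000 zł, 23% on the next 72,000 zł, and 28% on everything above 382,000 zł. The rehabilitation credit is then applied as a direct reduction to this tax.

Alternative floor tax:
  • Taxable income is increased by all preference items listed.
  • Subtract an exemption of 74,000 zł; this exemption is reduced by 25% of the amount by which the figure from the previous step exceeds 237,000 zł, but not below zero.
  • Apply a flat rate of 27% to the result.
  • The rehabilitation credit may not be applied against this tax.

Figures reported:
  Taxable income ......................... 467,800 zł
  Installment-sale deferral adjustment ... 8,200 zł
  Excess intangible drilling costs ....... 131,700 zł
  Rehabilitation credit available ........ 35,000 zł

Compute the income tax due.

164,079 zł

Alternative floor tax:
  Adjusted income: 467,800 zł + 8,200 zł + 131,700 zł = 607,700 zł
  Exemption: 25% × (607,700 zł − 237,000 zł) = 92,675 zł ≥ 74,000 zł, so the exemption is fully phased out
  Base: 607,700 zł − 0 zł = 607,700 zł
  607,700 zł × 27% = 164,079 zł

Ordinary income tax:
  81,000 zł × 9% = 7,290 zł
  229,000 zł × 16% = 36,640 zł
  72,000 zł × 23% = 16,560 zł
  85,800 zł × 28% = 24,024 zł
  → 84,514 zł
  Less rehabilitation credit 35,000 zł → 49,514 zł

164,079 zł > 49,514 zł, so the alternative floor tax is the binding amount.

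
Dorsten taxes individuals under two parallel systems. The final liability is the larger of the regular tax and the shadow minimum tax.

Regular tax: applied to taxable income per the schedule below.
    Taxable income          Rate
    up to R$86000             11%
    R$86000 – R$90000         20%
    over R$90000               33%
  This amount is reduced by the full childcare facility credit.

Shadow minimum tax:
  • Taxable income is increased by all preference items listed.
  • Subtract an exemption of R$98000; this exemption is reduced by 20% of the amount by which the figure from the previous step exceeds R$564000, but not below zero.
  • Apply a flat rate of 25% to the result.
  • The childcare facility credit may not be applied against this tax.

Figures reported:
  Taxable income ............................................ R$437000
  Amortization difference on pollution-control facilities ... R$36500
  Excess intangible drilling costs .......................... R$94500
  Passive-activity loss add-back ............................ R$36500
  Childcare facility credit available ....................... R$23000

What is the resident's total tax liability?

Regular tax:
  R$86000 × 11% = R$9460
  R$4000 × 20% = R$800
  R$347000 × 33% = R$114510
  → R$124770
  Less childcare facility credit R$23000 → R$101770

Shadow minimum tax:
  Adjusted income: R$437000 + R$36500 + R$94500 + R$36500 = R$604500
  Exemption: R$98000 − 20% × (R$604500 − R$564000) = R$98000 − R$8100 = R$89900
  Base: R$604500 − R$89900 = R$514600
  R$514600 × 25% = R$128650

R$128650 > R$101770, so the shadow minimum tax is the binding amount.

R$128650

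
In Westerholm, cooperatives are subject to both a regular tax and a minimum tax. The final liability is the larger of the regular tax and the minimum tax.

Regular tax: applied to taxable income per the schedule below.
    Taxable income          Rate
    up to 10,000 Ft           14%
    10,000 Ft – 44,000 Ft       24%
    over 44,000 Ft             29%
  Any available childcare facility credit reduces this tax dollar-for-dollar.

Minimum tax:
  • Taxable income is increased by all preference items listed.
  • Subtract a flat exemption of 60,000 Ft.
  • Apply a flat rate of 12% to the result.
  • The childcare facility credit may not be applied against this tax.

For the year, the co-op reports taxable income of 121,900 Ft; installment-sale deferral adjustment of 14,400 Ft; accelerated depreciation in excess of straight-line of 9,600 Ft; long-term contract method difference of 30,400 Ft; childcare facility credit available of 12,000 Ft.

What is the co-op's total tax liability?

Minimum tax:
  Adjusted income: 121,900 Ft + 14,400 Ft + 9,600 Ft + 30,400 Ft = 176,300 Ft
  Less exemption 60,000 Ft → base 116,300 Ft
  116,300 Ft × 12% = 13,956 Ft

Regular tax:
  10,000 Ft × 14% = 1,400 Ft
  34,000 Ft × 24% = 8,160 Ft
  77,900 Ft × 29% = 22,591 Ft
  → 32,151 Ft
  Less childcare facility credit 12,000 Ft → 20,151 Ft

20,151 Ft > 13,956 Ft, so the regular tax governs.

20,151 Ft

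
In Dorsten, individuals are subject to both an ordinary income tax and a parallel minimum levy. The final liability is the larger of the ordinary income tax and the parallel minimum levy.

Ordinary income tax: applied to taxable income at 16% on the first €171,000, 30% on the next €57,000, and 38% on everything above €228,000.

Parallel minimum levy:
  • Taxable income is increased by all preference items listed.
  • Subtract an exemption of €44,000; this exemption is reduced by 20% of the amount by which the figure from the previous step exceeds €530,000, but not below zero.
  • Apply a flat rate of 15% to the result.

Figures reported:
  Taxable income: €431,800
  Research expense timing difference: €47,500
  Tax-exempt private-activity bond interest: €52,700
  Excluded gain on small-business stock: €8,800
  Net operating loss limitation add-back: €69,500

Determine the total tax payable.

€121,904

Ordinary income tax:
  €171,000 × 16% = €27,360
  €57,000 × 30% = €17,100
  €203,800 × 38% = €77,444
  → €121,904

Parallel minimum levy:
  Adjusted income: €431,800 + €47,500 + €52,700 + €8,800 + €69,500 = €610,300
  Exemption: €44,000 − 20% × (€610,300 − €530,000) = €44,000 − €16,060 = €27,940
  Base: €610,300 − €27,940 = €582,360
  €582,360 × 15% = €87,354

€121,904 > €87,354, so the ordinary income tax governs.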